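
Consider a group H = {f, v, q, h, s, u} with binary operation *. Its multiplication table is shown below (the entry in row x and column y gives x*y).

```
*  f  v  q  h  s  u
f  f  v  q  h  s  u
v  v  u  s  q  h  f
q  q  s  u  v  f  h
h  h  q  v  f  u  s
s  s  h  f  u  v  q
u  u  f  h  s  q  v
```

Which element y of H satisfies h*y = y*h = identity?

h

First locate the identity: row f matches the header, so f is the identity.
Scan row h for f: h*h = f. Hence h^(-1) = h.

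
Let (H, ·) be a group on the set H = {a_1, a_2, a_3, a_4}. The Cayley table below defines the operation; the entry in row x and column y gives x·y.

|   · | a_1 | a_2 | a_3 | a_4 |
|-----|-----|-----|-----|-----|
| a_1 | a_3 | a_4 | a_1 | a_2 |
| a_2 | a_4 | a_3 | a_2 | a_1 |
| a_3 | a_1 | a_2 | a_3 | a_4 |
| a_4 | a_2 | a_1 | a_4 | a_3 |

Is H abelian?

Check whether the table is symmetric across its main diagonal.
Every entry (row x, col y) equals the entry (row y, col x), so H is abelian.
(In fact H ≅ the Klein four-group V_4.)

Yes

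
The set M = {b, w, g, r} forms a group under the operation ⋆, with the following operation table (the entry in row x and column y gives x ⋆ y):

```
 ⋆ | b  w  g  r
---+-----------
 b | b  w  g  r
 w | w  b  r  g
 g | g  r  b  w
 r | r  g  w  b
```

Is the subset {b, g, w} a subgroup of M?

w ⋆ g = r, which is not in {b, g, w}.
The subset is not closed under ⋆, so it is not a subgroup.

No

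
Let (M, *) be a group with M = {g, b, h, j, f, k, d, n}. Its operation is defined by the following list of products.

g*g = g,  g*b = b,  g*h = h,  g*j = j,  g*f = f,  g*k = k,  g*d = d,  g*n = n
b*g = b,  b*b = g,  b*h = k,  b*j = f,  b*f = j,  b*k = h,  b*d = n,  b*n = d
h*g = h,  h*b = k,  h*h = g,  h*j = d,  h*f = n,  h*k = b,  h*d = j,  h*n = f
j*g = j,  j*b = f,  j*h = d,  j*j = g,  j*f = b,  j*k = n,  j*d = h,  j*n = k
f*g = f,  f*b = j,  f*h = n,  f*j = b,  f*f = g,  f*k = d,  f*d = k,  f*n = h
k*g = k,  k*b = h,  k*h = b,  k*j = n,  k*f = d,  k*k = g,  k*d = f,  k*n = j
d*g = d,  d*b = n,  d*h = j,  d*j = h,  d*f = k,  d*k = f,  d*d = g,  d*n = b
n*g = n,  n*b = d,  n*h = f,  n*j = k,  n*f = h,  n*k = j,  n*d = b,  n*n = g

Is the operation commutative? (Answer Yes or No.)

Yes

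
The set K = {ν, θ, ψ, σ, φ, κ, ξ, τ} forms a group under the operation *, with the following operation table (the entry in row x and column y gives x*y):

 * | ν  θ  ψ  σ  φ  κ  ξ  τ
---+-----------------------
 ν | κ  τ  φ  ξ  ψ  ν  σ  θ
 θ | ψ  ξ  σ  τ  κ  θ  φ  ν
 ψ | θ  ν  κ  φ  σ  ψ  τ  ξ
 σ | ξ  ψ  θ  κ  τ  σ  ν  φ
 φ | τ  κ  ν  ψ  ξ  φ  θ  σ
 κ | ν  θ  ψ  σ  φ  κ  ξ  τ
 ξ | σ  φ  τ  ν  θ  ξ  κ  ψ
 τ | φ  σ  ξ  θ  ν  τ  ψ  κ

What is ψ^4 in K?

κ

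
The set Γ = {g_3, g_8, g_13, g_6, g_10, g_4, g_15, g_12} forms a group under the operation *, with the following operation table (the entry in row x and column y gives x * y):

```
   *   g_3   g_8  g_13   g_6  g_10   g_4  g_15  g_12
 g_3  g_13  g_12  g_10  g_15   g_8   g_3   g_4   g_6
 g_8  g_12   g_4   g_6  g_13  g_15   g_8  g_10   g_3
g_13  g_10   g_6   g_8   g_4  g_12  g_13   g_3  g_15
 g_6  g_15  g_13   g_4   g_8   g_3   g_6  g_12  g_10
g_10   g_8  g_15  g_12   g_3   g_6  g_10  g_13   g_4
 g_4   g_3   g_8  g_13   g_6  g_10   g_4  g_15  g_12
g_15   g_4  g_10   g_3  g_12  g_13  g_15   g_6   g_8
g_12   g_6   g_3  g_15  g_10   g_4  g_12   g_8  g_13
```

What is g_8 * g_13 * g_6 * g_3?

g_8 * g_13 = g_6
g_6 * g_6 = g_8
g_8 * g_3 = g_12

g_12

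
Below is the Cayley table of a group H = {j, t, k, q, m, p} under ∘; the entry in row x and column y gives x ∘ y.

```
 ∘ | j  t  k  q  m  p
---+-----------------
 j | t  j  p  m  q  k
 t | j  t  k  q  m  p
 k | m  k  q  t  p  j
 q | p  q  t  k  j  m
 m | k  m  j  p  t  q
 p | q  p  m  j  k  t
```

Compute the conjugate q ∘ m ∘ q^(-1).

p

The identity is t. In row q, the entry t sits in column k, so q^(-1) = k.
q ∘ m = j
j ∘ k = p
(Structurally, H here is isomorphic to the symmetric group S_3.)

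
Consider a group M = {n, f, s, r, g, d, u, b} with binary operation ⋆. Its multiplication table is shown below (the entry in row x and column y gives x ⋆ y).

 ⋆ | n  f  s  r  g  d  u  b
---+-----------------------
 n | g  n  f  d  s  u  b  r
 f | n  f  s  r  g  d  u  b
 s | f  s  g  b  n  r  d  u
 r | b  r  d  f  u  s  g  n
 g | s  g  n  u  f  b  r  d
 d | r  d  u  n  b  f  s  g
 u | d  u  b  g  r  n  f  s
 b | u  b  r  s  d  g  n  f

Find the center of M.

An element z is central iff its row equals its column in the table.
For u: u ⋆ n = d ≠ b = n ⋆ u, so u ∉ Z.
Checking each element this way leaves Z(M) = {f, g}.

{f, g}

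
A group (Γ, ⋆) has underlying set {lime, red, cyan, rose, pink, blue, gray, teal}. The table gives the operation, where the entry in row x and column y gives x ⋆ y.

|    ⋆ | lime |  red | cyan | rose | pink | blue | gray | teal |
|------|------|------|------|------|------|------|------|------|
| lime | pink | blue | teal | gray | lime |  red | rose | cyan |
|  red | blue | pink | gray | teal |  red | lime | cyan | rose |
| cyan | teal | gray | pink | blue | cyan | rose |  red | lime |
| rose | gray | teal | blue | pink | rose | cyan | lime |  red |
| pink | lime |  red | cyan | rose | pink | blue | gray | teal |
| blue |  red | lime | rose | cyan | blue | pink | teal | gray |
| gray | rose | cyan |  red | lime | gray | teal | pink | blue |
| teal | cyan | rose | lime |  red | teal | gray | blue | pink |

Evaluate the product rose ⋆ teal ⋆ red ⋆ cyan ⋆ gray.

red

rose ⋆ teal = red
red ⋆ red = pink
pink ⋆ cyan = cyan
cyan ⋆ gray = red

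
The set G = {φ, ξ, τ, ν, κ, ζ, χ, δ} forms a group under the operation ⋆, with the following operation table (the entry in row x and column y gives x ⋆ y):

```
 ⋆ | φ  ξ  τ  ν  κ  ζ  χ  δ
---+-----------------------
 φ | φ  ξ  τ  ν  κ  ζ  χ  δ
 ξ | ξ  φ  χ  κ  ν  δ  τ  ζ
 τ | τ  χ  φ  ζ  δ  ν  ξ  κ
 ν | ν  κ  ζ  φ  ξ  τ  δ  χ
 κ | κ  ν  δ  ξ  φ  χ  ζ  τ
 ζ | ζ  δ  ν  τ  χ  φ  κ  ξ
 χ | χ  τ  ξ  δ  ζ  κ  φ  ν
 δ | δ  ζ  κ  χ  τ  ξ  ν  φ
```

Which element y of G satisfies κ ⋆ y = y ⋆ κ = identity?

First locate the identity: row φ matches the header, so φ is the identity.
Scan row κ for φ: κ ⋆ κ = φ. Hence κ^(-1) = κ.

κ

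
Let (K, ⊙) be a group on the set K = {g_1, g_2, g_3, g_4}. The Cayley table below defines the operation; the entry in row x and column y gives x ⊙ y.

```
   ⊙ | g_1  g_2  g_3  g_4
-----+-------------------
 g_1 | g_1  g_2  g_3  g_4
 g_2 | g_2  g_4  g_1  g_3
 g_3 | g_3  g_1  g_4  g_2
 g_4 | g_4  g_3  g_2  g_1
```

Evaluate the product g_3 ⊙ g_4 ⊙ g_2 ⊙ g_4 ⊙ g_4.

g_3 ⊙ g_4 = g_2
g_2 ⊙ g_2 = g_4
g_4 ⊙ g_4 = g_1
g_1 ⊙ g_4 = g_4

g_4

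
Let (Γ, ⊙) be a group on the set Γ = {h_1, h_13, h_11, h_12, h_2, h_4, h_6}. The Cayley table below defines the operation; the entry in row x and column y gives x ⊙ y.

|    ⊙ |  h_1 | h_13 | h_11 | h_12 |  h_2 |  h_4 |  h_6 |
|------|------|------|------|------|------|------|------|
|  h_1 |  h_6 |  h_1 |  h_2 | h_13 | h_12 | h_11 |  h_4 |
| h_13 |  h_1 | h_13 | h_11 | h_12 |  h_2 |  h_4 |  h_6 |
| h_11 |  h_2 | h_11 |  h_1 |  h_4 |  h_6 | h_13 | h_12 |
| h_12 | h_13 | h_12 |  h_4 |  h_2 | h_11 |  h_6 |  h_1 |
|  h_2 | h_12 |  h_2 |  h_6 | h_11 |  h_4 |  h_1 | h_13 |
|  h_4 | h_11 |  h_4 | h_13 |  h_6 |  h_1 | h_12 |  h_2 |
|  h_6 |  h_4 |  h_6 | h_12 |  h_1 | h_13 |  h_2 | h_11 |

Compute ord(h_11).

7

The identity element is h_13 (its row matches the header).
h_11^1 = h_11
h_11^2 = h_11 ⊙ h_11 = h_1
h_11^3 = h_1 ⊙ h_11 = h_2
h_11^4 = h_2 ⊙ h_11 = h_6
h_11^5 = h_6 ⊙ h_11 = h_12
h_11^6 = h_12 ⊙ h_11 = h_4
h_11^7 = h_4 ⊙ h_11 = h_13
The first power of h_11 equal to the identity is h_11^7, so ord(h_11) = 7.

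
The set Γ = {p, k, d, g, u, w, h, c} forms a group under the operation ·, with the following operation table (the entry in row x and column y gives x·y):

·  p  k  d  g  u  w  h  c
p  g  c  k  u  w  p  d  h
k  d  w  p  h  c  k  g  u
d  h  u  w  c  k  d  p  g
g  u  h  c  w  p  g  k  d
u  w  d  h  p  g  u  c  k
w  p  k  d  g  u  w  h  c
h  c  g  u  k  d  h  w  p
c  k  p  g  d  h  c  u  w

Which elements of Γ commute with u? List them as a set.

Compare row u with column u entry by entry.
g·u = p = u·g, so g commutes with u.
h·u = d but u·h = c, so h does not.
Collecting the elements that commute with u: C(u) = {g, p, u, w}.

{g, p, u, w}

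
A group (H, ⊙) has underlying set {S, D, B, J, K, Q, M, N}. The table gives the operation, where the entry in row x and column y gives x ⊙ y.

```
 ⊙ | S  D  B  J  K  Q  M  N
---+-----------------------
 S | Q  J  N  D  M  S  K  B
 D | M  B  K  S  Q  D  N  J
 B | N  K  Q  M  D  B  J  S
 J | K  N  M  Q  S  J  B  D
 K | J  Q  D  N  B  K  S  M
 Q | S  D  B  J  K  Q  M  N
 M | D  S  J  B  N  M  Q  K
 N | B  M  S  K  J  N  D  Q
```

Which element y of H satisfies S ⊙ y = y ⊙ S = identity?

S

First locate the identity: row Q matches the header, so Q is the identity.
Scan row S for Q: S ⊙ S = Q. Hence S^(-1) = S.
(Structurally, H here is isomorphic to the dihedral group D_4.)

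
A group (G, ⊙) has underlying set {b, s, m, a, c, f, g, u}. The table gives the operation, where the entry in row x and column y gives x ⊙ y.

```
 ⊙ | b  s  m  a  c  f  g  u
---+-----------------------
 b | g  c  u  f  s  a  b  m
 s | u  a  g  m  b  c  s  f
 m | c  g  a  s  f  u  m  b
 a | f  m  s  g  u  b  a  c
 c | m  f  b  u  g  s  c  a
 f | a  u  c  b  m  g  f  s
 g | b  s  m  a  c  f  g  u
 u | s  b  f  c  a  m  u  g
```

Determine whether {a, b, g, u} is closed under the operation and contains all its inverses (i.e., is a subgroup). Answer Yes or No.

a ⊙ b = f, which is not in {a, b, g, u}.
The subset is not closed under ⊙, so it is not a subgroup.

No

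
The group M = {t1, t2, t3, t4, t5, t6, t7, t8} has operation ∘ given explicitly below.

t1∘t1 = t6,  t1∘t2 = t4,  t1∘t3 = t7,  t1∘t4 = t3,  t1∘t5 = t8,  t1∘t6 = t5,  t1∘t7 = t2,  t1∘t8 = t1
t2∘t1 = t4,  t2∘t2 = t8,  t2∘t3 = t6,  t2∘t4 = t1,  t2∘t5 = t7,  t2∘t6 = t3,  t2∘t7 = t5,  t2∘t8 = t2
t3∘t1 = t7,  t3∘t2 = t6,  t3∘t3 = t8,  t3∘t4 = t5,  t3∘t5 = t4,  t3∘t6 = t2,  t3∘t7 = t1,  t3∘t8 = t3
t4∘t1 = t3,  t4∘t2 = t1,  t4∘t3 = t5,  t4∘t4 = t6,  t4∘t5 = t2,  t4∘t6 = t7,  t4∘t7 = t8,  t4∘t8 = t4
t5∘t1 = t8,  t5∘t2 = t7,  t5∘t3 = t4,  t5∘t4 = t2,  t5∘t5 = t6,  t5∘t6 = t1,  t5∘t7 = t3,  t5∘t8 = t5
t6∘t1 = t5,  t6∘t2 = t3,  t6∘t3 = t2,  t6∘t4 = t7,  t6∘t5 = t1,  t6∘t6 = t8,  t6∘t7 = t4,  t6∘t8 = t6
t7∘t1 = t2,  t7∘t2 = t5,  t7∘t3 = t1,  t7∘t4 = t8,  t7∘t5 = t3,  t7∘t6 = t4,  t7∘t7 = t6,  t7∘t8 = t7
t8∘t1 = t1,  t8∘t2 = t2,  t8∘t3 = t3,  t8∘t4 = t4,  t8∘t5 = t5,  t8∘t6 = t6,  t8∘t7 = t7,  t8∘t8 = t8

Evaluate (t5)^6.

t5^1 = t5
t5^2 = t5 ∘ t5 = t6
t5^3 = t6 ∘ t5 = t1
t5^4 = t1 ∘ t5 = t8
t5^5 = t8 ∘ t5 = t5
t5^6 = t5 ∘ t5 = t6

t6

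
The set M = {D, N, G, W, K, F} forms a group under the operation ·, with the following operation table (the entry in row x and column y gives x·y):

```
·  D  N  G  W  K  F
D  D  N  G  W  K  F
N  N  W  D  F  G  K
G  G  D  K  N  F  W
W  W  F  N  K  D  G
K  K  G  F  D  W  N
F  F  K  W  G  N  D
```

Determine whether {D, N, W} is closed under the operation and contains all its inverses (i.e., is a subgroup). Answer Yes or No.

No

N·W = F, which is not in {D, N, W}.
The subset is not closed under ·, so it is not a subgroup.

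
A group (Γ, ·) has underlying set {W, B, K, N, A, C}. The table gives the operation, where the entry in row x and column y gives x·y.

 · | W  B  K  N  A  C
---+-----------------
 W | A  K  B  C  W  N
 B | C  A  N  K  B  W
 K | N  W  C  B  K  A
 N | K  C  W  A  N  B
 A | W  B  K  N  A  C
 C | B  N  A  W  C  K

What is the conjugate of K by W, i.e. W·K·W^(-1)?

C

The identity is A. In row W, the entry A sits in column W, so W^(-1) = W.
W·K = B
B·W = C
(Structurally, Γ here is isomorphic to the symmetric group S_3.)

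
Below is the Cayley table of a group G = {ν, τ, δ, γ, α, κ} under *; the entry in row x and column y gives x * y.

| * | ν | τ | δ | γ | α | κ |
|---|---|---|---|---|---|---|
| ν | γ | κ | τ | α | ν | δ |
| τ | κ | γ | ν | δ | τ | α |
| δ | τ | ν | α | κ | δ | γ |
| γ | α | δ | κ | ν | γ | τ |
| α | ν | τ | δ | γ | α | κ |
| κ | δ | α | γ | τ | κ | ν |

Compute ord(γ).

3

The identity element is α (its row matches the header).
γ^1 = γ
γ^2 = γ * γ = ν
γ^3 = ν * γ = α
The first power of γ equal to the identity is γ^3, so ord(γ) = 3.
(Structurally, G here is isomorphic to the cyclic group Z_6.)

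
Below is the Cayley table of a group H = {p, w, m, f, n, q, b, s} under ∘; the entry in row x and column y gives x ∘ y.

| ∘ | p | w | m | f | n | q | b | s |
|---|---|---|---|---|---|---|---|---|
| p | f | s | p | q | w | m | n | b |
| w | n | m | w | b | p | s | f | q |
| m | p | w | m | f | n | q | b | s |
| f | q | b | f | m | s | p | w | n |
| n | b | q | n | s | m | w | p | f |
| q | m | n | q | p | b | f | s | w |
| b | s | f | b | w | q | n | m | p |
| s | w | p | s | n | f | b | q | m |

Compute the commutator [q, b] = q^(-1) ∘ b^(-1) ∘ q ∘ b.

f

Identity is m; from the table q^(-1) = p and b^(-1) = b.
p ∘ b = n
n ∘ q = w
w ∘ b = f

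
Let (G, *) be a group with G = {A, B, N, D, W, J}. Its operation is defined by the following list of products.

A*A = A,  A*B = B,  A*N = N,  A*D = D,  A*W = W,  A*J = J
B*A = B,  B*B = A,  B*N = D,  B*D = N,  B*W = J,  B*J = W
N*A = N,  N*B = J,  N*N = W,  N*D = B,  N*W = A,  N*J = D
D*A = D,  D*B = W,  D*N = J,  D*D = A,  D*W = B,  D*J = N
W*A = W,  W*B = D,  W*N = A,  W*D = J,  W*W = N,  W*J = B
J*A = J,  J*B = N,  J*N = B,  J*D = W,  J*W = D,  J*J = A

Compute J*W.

Read row J, column W: J*W = D.
(Structurally, G here is isomorphic to the symmetric group S_3.)

D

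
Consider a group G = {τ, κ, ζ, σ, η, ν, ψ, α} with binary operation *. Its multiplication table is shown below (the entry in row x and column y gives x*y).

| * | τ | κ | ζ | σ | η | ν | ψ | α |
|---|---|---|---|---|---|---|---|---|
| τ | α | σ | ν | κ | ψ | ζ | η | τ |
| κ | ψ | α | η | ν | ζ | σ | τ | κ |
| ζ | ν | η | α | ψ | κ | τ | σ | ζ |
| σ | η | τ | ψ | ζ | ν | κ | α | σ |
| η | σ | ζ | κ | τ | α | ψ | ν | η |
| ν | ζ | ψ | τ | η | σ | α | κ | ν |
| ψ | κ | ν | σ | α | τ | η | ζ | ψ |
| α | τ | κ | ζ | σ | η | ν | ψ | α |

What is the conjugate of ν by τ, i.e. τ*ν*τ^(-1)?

The identity is α. In row τ, the entry α sits in column τ, so τ^(-1) = τ.
τ*ν = ζ
ζ*τ = ν

ν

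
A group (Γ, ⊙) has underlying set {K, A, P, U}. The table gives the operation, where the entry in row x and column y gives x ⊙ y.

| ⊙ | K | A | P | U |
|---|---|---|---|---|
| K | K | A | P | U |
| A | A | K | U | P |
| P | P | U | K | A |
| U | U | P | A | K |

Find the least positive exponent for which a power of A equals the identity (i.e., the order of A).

2

The identity element is K (its row matches the header).
A^1 = A
A^2 = A ⊙ A = K
The first power of A equal to the identity is A^2, so ord(A) = 2.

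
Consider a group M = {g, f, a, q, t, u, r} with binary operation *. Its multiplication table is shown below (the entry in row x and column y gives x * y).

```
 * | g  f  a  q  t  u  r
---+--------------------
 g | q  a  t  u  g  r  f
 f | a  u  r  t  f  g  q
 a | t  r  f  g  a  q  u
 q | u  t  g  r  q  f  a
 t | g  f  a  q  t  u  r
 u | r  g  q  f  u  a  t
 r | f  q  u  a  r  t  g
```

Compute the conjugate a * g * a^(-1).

The identity is t. In row a, the entry t sits in column g, so a^(-1) = g.
a * g = t
t * g = g

g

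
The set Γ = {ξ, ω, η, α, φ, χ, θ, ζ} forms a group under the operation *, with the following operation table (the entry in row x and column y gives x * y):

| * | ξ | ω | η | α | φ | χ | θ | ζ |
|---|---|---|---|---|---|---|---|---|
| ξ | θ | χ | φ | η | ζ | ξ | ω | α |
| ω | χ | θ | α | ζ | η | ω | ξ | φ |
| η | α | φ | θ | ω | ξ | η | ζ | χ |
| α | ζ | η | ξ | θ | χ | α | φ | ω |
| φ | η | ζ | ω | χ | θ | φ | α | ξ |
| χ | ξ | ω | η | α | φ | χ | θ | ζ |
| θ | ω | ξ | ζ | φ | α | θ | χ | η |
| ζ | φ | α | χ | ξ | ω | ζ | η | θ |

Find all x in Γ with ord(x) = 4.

{α, ζ, η, ξ, φ, ω}

Identity is χ. Compute the order of each non-identity element by repeated multiplication:
  ξ: ξ → θ → ω → χ  (order 4)
  ω: ω → θ → ξ → χ  (order 4)
  η: η → θ → ζ → χ  (order 4)
  α: α → θ → φ → χ  (order 4)
  φ: φ → θ → α → χ  (order 4)
  θ: θ → χ  (order 2)
  ζ: ζ → θ → η → χ  (order 4)
Elements of order 4: {α, ζ, η, ξ, φ, ω}.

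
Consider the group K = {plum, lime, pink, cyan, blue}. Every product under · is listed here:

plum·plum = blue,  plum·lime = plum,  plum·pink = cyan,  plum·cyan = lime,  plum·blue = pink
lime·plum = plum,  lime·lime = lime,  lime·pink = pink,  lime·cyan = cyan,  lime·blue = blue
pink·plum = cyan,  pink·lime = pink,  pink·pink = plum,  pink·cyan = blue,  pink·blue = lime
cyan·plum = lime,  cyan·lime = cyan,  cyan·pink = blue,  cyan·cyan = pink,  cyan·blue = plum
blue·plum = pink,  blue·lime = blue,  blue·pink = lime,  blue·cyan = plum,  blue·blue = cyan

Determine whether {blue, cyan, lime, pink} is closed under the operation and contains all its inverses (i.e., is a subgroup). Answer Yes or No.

blue·cyan = plum, which is not in {blue, cyan, lime, pink}.
The subset is not closed under ·, so it is not a subgroup.

No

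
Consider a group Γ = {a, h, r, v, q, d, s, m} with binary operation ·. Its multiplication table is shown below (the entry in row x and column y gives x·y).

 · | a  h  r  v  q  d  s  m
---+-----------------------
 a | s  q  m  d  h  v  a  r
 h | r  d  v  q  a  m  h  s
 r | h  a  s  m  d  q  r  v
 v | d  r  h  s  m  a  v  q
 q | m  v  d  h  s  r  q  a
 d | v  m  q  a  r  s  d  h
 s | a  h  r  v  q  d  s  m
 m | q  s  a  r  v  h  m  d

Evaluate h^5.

h

h^1 = h
h^2 = h·h = d
h^3 = d·h = m
h^4 = m·h = s
h^5 = s·h = h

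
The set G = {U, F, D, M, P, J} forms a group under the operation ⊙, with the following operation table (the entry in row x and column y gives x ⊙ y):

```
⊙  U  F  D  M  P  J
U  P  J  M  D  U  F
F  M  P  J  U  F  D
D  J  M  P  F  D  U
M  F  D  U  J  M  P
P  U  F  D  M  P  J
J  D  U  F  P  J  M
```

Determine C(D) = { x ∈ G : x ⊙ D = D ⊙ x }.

Compare row D with column D entry by entry.
J ⊙ D = F but D ⊙ J = U, so J does not.
Collecting the elements that commute with D: C(D) = {D, P}.

{D, P}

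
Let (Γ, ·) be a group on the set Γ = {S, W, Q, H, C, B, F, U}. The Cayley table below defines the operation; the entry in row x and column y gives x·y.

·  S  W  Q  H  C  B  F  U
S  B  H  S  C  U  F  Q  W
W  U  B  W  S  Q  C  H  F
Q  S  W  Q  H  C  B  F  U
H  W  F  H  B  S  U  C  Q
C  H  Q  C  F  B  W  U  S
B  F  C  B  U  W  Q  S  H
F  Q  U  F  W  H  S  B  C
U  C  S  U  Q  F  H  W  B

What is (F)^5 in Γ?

F^1 = F
F^2 = F·F = B
F^3 = B·F = S
F^4 = S·F = Q
F^5 = Q·F = F

F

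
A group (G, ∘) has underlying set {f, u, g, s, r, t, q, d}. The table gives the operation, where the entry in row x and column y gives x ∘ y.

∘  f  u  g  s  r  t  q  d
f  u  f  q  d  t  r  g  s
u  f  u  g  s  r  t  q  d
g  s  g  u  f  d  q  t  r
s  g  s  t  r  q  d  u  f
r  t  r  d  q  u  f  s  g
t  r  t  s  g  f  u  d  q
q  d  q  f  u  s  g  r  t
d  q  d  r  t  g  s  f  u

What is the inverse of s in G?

First locate the identity: row u matches the header, so u is the identity.
Scan row s for u: s ∘ q = u. Hence s^(-1) = q.

q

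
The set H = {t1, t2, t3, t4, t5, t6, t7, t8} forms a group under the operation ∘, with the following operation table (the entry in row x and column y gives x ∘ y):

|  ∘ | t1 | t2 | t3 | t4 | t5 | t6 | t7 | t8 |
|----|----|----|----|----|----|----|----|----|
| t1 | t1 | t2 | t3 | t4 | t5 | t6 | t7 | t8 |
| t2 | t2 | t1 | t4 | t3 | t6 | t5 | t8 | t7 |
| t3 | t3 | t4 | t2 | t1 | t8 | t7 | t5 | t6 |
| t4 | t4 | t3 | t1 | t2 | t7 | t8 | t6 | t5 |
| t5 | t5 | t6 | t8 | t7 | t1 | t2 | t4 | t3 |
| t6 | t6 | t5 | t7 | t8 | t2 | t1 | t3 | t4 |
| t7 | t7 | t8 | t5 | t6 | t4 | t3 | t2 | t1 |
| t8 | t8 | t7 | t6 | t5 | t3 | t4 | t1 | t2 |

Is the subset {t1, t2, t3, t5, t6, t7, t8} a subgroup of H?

t8 ∘ t6 = t4, which is not in {t1, t2, t3, t5, t6, t7, t8}.
The subset is not closed under ∘, so it is not a subgroup.

No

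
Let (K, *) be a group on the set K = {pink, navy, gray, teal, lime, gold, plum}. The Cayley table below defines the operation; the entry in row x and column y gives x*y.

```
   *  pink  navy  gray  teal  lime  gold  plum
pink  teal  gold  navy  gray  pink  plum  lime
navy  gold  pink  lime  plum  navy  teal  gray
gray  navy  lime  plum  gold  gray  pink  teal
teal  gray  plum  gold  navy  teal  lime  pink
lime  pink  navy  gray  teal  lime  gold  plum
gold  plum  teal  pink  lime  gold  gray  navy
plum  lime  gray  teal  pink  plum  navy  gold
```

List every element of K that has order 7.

Identity is lime. Compute the order of each non-identity element by repeated multiplication:
  pink: pink → teal → gray → navy → gold → plum → lime  (order 7)
  navy: navy → pink → gold → teal → plum → gray → lime  (order 7)
  gray: gray → plum → teal → gold → pink → navy → lime  (order 7)
  teal: teal → navy → plum → pink → gray → gold → lime  (order 7)
  gold: gold → gray → pink → plum → navy → teal → lime  (order 7)
  plum: plum → gold → navy → gray → teal → pink → lime  (order 7)
Elements of order 7: {gold, gray, navy, pink, plum, teal}.

{gold, gray, navy, pink, plum, teal}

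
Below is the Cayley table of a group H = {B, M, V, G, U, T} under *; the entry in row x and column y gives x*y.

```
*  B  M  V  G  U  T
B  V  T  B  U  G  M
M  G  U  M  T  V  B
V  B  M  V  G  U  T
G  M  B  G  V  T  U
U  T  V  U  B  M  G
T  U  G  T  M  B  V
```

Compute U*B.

Read row U, column B: U*B = T.

T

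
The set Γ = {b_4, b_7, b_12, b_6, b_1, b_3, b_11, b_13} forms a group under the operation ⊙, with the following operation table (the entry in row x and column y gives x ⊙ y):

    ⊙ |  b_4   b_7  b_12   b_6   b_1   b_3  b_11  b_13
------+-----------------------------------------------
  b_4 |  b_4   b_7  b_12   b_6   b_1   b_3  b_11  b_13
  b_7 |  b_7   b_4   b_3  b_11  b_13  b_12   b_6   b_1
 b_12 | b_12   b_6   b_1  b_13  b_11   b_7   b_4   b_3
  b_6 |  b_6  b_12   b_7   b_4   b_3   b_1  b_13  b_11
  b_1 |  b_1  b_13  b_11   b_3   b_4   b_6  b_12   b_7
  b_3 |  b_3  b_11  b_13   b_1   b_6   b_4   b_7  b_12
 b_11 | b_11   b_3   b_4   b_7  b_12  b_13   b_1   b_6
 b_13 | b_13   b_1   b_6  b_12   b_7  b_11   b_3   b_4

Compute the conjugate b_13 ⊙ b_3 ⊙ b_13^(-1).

The identity is b_4. In row b_13, the entry b_4 sits in column b_13, so b_13^(-1) = b_13.
b_13 ⊙ b_3 = b_11
b_11 ⊙ b_13 = b_6

b_6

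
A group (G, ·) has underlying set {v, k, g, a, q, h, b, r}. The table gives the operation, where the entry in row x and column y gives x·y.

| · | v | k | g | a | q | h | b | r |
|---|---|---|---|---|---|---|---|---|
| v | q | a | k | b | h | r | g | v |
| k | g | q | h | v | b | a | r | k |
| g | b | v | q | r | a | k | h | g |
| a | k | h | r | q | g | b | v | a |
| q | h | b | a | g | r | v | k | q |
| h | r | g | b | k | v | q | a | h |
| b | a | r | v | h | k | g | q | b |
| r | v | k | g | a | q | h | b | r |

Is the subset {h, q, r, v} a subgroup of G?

Yes

{h, q, r, v} contains the identity r.
Checking products: every product of two elements of {h, q, r, v} (read from the table) lies in {h, q, r, v}, so the set is closed.
In a finite group, a nonempty closed subset is a subgroup. So {h, q, r, v} ≤ G.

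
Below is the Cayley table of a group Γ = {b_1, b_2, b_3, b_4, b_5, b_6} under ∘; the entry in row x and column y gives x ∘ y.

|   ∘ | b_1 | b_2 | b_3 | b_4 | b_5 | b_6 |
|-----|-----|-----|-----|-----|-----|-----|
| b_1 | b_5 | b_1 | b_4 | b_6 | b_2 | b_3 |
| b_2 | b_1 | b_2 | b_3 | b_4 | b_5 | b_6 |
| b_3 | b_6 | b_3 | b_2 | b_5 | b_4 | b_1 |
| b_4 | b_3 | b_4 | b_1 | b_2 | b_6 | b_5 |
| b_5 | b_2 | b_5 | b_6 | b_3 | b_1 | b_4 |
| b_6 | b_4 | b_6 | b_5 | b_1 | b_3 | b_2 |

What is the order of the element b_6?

2

The identity element is b_2 (its row matches the header).
b_6^1 = b_6
b_6^2 = b_6 ∘ b_6 = b_2
The first power of b_6 equal to the identity is b_6^2, so ord(b_6) = 2.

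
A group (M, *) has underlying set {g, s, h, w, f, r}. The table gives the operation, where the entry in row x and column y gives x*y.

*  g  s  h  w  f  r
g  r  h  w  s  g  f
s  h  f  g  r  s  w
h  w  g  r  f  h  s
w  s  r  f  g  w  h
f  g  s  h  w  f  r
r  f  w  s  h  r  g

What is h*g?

w

Read row h, column g: h*g = w.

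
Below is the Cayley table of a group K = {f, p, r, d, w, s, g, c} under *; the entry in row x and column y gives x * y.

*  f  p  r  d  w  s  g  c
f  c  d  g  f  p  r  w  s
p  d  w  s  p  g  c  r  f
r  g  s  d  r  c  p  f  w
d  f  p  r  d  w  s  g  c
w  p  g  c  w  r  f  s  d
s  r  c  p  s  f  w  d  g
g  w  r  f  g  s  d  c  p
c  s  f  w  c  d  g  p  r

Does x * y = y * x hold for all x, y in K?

Yes

Check whether the table is symmetric across its main diagonal.
Every entry (row x, col y) equals the entry (row y, col x), so K is abelian.
(In fact K ≅ the cyclic group Z_8.)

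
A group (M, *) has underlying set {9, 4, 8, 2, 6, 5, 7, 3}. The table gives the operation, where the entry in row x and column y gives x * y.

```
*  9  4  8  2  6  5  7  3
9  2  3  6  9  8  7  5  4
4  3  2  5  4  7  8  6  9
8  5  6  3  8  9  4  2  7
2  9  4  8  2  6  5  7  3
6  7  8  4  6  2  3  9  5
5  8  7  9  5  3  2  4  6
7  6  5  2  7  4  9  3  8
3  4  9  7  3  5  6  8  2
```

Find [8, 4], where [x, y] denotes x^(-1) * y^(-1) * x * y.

3

Identity is 2; from the table 8^(-1) = 7 and 4^(-1) = 4.
7 * 4 = 5
5 * 8 = 9
9 * 4 = 3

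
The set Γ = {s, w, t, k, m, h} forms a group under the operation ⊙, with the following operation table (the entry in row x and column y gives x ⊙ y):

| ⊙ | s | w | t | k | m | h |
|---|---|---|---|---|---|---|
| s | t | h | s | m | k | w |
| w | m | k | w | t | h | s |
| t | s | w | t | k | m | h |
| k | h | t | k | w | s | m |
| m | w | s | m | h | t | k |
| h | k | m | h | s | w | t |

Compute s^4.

s^1 = s
s^2 = s ⊙ s = t
s^3 = t ⊙ s = s
s^4 = s ⊙ s = t
(Structurally, Γ here is isomorphic to the symmetric group S_3.)

t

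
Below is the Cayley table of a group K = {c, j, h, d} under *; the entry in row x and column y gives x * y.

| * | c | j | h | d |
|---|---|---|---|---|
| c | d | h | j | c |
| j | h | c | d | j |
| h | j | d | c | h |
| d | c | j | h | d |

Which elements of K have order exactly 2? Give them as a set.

{c}

Identity is d. Compute the order of each non-identity element by repeated multiplication:
  c: c → d  (order 2)
  j: j → c → h → d  (order 4)
  h: h → c → j → d  (order 4)
Elements of order 2: {c}.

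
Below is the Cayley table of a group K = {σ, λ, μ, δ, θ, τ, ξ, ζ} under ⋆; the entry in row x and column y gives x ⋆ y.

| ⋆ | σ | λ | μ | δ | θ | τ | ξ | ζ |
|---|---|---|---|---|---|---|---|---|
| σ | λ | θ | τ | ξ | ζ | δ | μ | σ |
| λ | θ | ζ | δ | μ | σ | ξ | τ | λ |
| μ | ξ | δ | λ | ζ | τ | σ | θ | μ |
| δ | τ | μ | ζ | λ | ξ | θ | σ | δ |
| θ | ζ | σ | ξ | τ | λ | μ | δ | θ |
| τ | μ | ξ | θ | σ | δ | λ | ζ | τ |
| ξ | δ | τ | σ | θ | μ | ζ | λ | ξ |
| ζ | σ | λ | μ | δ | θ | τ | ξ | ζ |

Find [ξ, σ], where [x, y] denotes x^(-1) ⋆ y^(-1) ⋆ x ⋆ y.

Identity is ζ; from the table ξ^(-1) = τ and σ^(-1) = θ.
τ ⋆ θ = δ
δ ⋆ ξ = σ
σ ⋆ σ = λ

λ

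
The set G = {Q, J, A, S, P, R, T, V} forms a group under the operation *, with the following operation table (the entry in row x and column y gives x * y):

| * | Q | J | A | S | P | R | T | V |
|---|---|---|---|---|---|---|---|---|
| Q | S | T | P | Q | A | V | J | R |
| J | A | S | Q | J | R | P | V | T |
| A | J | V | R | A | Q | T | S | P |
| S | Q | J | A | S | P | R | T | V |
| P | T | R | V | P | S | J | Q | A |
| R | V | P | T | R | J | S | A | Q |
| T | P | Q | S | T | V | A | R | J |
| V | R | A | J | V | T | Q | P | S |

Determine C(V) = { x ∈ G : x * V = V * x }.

{Q, R, S, V}

Compare row V with column V entry by entry.
Q * V = R = V * Q, so Q commutes with V.
P * V = A but V * P = T, so P does not.
Collecting the elements that commute with V: C(V) = {Q, R, S, V}.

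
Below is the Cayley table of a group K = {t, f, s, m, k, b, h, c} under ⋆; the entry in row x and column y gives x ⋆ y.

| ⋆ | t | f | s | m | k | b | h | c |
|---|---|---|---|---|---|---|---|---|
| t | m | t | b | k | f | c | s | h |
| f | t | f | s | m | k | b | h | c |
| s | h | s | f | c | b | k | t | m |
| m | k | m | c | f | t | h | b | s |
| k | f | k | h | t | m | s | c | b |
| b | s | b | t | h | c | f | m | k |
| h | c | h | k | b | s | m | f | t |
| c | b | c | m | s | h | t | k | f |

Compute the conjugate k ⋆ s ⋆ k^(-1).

The identity is f. In row k, the entry f sits in column t, so k^(-1) = t.
k ⋆ s = h
h ⋆ t = c

c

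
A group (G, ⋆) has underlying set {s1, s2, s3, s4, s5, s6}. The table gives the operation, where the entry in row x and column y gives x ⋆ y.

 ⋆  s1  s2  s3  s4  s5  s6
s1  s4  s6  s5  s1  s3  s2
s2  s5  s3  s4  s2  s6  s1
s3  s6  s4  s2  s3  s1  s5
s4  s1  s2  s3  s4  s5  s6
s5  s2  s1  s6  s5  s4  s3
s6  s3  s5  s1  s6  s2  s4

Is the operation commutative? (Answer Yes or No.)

s3 ⋆ s6 = s5 but s6 ⋆ s3 = s1.
Since s3 and s6 do not commute, G is not abelian.

No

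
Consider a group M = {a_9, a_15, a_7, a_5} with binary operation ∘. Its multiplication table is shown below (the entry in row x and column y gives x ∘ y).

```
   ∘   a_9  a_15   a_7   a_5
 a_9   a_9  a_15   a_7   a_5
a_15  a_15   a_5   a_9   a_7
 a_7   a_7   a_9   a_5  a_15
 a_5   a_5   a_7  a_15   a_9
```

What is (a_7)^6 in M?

a_7^1 = a_7
a_7^2 = a_7 ∘ a_7 = a_5
a_7^3 = a_5 ∘ a_7 = a_15
a_7^4 = a_15 ∘ a_7 = a_9
a_7^5 = a_9 ∘ a_7 = a_7
a_7^6 = a_7 ∘ a_7 = a_5

a_5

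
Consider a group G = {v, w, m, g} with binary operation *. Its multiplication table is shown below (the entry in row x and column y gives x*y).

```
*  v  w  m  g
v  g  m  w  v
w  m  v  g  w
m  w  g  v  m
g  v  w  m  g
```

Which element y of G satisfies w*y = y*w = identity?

m

First locate the identity: row g matches the header, so g is the identity.
Scan row w for g: w*m = g. Hence w^(-1) = m.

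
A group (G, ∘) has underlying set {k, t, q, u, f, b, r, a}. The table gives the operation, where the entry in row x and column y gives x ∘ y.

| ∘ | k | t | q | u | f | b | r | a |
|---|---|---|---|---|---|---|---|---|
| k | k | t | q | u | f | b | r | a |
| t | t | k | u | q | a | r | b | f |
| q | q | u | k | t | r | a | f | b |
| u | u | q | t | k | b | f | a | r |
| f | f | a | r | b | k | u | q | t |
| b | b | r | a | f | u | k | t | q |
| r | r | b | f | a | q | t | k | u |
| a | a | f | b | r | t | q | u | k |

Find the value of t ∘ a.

Read row t, column a: t ∘ a = f.

f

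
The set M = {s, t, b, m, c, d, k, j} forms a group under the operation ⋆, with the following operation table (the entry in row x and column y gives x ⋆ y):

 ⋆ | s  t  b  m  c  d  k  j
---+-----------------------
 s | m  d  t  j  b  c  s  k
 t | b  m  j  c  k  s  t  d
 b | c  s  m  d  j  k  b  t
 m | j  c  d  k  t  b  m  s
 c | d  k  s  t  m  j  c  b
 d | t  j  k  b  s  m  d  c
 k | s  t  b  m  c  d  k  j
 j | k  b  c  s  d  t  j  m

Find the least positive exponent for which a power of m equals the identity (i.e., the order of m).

The identity element is k (its row matches the header).
m^1 = m
m^2 = m ⋆ m = k
The first power of m equal to the identity is m^2, so ord(m) = 2.
(Structurally, M here is isomorphic to the quaternion group Q_8.)

2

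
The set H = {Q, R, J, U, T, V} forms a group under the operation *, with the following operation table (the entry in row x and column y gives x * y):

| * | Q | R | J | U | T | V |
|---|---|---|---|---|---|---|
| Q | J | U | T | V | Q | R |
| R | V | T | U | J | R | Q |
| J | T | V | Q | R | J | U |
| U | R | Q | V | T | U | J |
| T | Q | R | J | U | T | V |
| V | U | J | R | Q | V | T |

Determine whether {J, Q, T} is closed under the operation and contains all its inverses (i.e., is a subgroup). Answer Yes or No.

{J, Q, T} contains the identity T.
Checking products: every product of two elements of {J, Q, T} (read from the table) lies in {J, Q, T}, so the set is closed.
In a finite group, a nonempty closed subset is a subgroup. So {J, Q, T} ≤ H.

Yes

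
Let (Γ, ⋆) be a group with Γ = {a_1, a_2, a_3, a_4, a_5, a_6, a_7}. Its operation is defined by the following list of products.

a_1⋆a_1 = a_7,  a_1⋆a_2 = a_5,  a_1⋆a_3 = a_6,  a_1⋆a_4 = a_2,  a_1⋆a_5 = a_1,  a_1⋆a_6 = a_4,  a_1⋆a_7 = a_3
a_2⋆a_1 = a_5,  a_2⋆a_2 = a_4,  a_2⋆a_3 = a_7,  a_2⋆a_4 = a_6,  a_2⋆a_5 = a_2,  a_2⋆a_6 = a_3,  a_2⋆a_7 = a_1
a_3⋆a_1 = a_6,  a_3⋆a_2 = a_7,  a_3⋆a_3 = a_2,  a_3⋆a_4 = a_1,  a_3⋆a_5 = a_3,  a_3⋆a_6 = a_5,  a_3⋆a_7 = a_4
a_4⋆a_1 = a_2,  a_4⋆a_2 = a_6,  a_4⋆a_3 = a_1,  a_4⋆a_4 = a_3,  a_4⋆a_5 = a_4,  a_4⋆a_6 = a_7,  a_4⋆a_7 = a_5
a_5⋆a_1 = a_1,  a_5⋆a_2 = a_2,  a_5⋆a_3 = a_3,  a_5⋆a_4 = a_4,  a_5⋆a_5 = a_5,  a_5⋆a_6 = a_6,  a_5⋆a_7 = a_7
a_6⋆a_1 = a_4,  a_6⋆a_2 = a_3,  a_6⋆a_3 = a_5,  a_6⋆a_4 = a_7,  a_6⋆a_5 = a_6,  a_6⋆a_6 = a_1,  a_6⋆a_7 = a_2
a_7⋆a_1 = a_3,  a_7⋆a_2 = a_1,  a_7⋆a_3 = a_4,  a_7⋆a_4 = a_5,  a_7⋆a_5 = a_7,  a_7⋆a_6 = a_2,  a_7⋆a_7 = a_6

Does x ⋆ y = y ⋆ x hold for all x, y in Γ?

Yes

Check whether the table is symmetric across its main diagonal.
Every entry (row x, col y) equals the entry (row y, col x), so Γ is abelian.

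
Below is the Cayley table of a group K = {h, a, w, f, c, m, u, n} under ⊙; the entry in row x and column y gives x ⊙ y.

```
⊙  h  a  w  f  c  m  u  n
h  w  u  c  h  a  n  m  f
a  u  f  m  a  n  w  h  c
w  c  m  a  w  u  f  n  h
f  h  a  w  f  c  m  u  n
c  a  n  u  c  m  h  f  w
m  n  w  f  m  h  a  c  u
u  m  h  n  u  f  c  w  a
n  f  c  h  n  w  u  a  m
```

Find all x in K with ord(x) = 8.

{c, h, n, u}

Identity is f. Compute the order of each non-identity element by repeated multiplication:
  h: h → w → c → a → u → m → n → f  (order 8)
  a: a → f  (order 2)
  w: w → a → m → f  (order 4)
  c: c → m → h → a → n → w → u → f  (order 8)
  m: m → a → w → f  (order 4)
  u: u → w → n → a → h → m → c → f  (order 8)
  n: n → m → u → a → c → w → h → f  (order 8)
Elements of order 8: {c, h, n, u}.
(Structurally, K here is isomorphic to the cyclic group Z_8.)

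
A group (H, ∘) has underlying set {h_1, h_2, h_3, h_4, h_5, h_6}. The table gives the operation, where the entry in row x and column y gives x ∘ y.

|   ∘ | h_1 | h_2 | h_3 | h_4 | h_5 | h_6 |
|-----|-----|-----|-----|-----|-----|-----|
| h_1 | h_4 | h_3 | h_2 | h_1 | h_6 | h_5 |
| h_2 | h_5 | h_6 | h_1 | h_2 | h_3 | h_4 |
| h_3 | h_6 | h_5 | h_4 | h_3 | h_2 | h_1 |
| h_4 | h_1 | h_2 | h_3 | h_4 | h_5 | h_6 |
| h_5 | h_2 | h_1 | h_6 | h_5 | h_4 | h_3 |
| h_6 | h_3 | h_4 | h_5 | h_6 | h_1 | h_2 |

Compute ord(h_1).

The identity element is h_4 (its row matches the header).
h_1^1 = h_1
h_1^2 = h_1 ∘ h_1 = h_4
The first power of h_1 equal to the identity is h_1^2, so ord(h_1) = 2.

2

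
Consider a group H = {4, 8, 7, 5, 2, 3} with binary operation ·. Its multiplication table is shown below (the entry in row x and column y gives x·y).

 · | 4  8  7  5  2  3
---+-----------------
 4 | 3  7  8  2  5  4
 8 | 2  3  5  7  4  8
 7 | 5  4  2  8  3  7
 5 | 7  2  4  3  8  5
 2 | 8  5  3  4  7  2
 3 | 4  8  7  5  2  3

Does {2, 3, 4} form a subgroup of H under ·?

No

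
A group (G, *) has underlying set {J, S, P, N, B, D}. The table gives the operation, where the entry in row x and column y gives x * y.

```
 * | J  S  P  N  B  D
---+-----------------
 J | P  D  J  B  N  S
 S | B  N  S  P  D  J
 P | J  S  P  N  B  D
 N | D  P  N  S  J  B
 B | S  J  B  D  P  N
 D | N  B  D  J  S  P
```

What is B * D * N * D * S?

D

B * D = N
N * N = S
S * D = J
J * S = D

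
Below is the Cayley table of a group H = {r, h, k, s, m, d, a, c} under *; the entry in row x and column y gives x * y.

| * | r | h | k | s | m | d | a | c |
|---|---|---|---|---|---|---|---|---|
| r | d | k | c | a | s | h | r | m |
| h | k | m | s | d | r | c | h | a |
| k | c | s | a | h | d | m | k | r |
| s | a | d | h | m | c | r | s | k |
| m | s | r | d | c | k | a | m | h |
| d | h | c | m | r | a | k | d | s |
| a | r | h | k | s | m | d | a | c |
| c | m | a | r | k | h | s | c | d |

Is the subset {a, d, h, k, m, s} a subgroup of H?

d * h = c, which is not in {a, d, h, k, m, s}.
The subset is not closed under *, so it is not a subgroup.

No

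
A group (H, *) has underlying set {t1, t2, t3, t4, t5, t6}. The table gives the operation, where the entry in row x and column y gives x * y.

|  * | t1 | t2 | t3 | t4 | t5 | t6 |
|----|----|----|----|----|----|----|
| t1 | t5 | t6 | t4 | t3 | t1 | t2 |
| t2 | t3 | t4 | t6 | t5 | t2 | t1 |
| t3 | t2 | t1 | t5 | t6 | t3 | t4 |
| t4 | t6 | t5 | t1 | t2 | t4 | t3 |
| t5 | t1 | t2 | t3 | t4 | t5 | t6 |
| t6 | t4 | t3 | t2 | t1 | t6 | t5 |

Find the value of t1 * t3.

t4

Read row t1, column t3: t1 * t3 = t4.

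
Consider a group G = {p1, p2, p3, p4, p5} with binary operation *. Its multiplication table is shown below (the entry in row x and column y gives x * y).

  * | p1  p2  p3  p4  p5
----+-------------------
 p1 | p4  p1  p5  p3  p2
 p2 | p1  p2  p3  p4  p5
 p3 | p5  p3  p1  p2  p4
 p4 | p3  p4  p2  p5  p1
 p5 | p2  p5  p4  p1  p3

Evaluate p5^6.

p5^1 = p5
p5^2 = p5 * p5 = p3
p5^3 = p3 * p5 = p4
p5^4 = p4 * p5 = p1
p5^5 = p1 * p5 = p2
p5^6 = p2 * p5 = p5
(Structurally, G here is isomorphic to the cyclic group Z_5.)

p5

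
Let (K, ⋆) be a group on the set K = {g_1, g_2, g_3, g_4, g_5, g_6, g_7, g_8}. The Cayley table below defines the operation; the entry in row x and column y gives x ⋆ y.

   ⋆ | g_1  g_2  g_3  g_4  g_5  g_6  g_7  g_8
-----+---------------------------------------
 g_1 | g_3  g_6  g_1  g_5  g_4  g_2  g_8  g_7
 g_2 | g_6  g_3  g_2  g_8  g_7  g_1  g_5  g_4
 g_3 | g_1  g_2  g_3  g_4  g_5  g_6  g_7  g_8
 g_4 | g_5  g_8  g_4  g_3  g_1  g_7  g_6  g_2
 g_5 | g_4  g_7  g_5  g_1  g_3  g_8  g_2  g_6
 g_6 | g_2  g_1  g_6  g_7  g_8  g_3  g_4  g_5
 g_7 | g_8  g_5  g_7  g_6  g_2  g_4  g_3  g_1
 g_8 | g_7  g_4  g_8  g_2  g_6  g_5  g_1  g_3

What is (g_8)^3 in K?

g_8

g_8^1 = g_8
g_8^2 = g_8 ⋆ g_8 = g_3
g_8^3 = g_3 ⋆ g_8 = g_8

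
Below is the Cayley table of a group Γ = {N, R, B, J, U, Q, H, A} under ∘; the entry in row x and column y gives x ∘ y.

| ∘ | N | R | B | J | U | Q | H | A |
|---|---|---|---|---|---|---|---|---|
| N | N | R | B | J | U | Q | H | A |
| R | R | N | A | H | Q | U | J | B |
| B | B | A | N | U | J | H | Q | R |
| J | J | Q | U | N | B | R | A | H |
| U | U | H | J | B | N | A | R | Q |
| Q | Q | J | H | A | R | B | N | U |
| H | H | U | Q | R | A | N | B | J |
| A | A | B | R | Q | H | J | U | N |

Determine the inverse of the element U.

U

First locate the identity: row N matches the header, so N is the identity.
Scan row U for N: U ∘ U = N. Hence U^(-1) = U.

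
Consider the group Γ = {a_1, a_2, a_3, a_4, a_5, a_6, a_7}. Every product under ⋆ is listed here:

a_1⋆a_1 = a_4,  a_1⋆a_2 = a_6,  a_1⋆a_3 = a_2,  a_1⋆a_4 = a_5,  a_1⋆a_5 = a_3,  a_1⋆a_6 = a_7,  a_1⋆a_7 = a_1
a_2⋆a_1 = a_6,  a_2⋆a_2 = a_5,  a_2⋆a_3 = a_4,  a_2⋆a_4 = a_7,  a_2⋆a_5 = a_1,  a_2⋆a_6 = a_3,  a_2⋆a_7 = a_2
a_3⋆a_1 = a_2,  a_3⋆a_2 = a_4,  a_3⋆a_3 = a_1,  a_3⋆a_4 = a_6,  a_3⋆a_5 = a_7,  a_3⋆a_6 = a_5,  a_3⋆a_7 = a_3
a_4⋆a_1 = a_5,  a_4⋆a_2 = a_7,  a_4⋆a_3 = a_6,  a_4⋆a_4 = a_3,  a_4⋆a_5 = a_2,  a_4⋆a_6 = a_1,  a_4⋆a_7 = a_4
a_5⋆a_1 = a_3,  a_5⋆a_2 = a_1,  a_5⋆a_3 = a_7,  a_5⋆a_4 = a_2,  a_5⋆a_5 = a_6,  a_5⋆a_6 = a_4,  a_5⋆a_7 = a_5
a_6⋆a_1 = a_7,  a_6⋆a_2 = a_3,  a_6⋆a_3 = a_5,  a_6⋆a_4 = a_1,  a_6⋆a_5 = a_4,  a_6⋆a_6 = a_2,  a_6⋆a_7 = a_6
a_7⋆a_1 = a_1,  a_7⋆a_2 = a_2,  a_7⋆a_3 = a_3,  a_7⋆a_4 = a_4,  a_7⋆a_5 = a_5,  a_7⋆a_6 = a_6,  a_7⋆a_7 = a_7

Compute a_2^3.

a_1

a_2^1 = a_2
a_2^2 = a_2 ⋆ a_2 = a_5
a_2^3 = a_5 ⋆ a_2 = a_1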